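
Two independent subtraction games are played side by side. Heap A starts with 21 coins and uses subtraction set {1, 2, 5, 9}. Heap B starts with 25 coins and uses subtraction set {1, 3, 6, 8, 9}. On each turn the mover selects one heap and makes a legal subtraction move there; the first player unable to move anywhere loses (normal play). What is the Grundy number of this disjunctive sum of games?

Heap A, S = {1, 2, 5, 9}:
n :  0  1  2  3  4  5  6  7  8  9 10 11 12 13 14 15 16 17 18 19 20 21
G :  0  1  2  0  1  2  0  1  2  3  0  1  2  0  1  2  0  1  2  3  0  1
G_A(21) = 1.
Heap B, S = {1, 3, 6, 8, 9}:
n :  0  1  2  3  4  5  6  7  8  9 10 11 12 13 14 15 16 17 18 19 20 21 22 23 24 25
G :  0  1  0  1  0  1  2  3  2  3  2  3  4  5  0  1  0  1  0  1  2  3  2  3  2  3
G_B(25) = 3.
Combined Grundy value = 1 ⊕ 3 = 2.

2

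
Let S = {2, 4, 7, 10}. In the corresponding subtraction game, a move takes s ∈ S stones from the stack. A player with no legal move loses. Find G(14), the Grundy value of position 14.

G(0) = 0
G(1) = mex{} = 0
G(2) = mex{0} = 1
G(3) = mex{0} = 1
G(4) = mex{1,0} = 2
G(5) = mex{1,0} = 2
G(6) = mex{2,1} = 0
G(7) = mex{2,1,0} = 3
G(8) = mex{0,2,0} = 1
G(9) = mex{3,2,1} = 0
G(10) = mex{1,0,1,0} = 2
G(11) = mex{0,3,2,0} = 1
G(12) = mex{2,1,2,1} = 0
G(13) = mex{1,0,0,1} = 2
G(14) = mex{0,2,3,2} = 1

1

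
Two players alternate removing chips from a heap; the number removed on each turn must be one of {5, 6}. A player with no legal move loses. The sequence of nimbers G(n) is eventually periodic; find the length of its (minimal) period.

G(0) = 0
G(1) = mex{} = 0
G(2) = mex{} = 0
G(3) = mex{} = 0
G(4) = mex{} = 0
G(5) = mex{0} = 1
G(6) = mex{0,0} = 1
G(7) = mex{0,0} = 1
G(8) = mex{0,0} = 1
G(9) = mex{0,0} = 1
G(10) = mex{1,0} = 2
G(11) = mex{1,1} = 0
G(12) = mex{1,1} = 0
G(13) = mex{1,1} = 0
G(14) = mex{1,1} = 0
G(15) = mex{2,1} = 0
G(16) = mex{0,2} = 1
G(17) = mex{0,0} = 1
G(18) = mex{0,0} = 1
G(19) = mex{0,0} = 1
G(20) = mex{0,0} = 1
G(21) = mex{1,0} = 2
G(22) = mex{1,1} = 0
G(23) = mex{1,1} = 0
G(n+11) = G(n) holds for n = 0,…,5 (a full window of length max(S) = 6), so the sequence is purely periodic with period 11.

11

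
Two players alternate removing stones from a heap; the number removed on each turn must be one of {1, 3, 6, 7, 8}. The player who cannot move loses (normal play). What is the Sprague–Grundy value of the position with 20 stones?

G(0) = 0
G(1) = mex{0} = 1
G(2) = mex{1} = 0
G(3) = mex{0,0} = 1
G(4) = mex{1,1} = 0
G(5) = mex{0,0} = 1
G(6) = mex{1,1,0} = 2
G(7) = mex{2,0,1,0} = 3
G(8) = mex{3,1,0,1,0} = 2
G(9) = mex{2,2,1,0,1} = 3
G(10) = mex{3,3,0,1,0} = 2
G(11) = mex{2,2,1,0,1} = 3
G(12) = mex{3,3,2,1,0} = 4
G(13) = mex{4,2,3,2,1} = 0
G(14) = mex{0,3,2,3,2} = 1
G(15) = mex{1,4,3,2,3} = 0
G(16) = mex{0,0,2,3,2} = 1
G(17) = mex{1,1,3,2,3} = 0
G(18) = mex{0,0,4,3,2} = 1
G(19) = mex{1,1,0,4,3} = 2
G(20) = mex{2,0,1,0,4} = 3

3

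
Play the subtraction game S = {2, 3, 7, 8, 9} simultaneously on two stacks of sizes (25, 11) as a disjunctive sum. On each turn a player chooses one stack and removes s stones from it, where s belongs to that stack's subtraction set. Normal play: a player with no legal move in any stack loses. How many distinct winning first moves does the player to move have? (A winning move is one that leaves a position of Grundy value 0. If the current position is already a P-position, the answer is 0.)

All stacks use S = {2, 3, 7, 8, 9}:
n :  0  1  2  3  4  5  6  7  8  9 10 11 12 13 14 15 16 17 18 19 20 21 22 23 24 25
G :  0  0  1  1  2  0  0  1  1  2  2  0  3  1  2  2  0  0  1  1  2  0  0  1  1  2
Stack A: G(25) = 2.
Stack B: G(11) = 0.
Combined Grundy value = 2 ⊕ 0 = 2.
A winning move leaves total XOR = 0, i.e. changes one component's Grundy value g to g ⊕ X where X is the current total.
Stack A: need g' = 2⊕2 = 0. Options: 25−2→G=1, 25−3→G=0, 25−7→G=1, 25−8→G=0, 25−9→G=0. Hits: 3.
Stack B: need g' = 0⊕2 = 2. Options: 11−2→G=2, 11−3→G=1, 11−7→G=2, 11−8→G=1, 11−9→G=1. Hits: 2.

5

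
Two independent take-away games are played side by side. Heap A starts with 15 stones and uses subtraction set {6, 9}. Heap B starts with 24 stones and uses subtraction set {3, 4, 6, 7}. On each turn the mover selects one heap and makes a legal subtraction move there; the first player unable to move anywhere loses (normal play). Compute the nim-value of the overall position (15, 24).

Heap A, S = {6, 9}:
G(0) = 0
G(1) = mex{} = 0
G(2) = mex{} = 0
G(3) = mex{} = 0
G(4) = mex{} = 0
G(5) = mex{} = 0
G(6) = mex{0} = 1
G(7) = mex{0} = 1
G(8) = mex{0} = 1
G(9) = mex{0,0} = 1
G(10) = mex{0,0} = 1
G(11) = mex{0,0} = 1
G(12) = mex{1,0} = 2
G(13) = mex{1,0} = 2
G(14) = mex{1,0} = 2
G(15) = mex{1,1} = 0
G_A(15) = 0.
Heap B, S = {3, 4, 6, 7}:
n :  0  1  2  3  4  5  6  7  8  9 10 11 12 13 14 15 16 17 18 19 20 21 22 23 24
G :  0  0  0  1  1  1  2  2  2  3  0  0  0  1  1  1  2  2  2  3  0  0  0  1  1
G_B(24) = 1.
Combined Grundy value = 0 ⊕ 1 = 1.

1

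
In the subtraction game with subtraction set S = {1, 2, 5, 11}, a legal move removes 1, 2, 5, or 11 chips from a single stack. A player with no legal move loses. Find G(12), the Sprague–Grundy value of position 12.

0

G(0) = 0
G(1) = mex{0} = 1
G(2) = mex{1,0} = 2
G(3) = mex{2,1} = 0
G(4) = mex{0,2} = 1
G(5) = mex{1,0,0} = 2
G(6) = mex{2,1,1} = 0
G(7) = mex{0,2,2} = 1
G(8) = mex{1,0,0} = 2
G(9) = mex{2,1,1} = 0
G(10) = mex{0,2,2} = 1
G(11) = mex{1,0,0,0} = 2
G(12) = mex{2,1,1,1} = 0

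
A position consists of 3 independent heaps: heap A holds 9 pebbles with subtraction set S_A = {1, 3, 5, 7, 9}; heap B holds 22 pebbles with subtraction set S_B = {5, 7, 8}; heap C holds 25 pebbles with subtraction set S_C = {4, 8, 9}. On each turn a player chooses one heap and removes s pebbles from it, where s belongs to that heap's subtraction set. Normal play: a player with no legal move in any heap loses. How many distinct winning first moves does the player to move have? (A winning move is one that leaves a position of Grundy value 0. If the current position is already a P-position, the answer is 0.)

Heap A, S = {1, 3, 5, 7, 9}:
G(0) = 0
G(1) = mex{0} = 1
G(2) = mex{1} = 0
G(3) = mex{0,0} = 1
G(4) = mex{1,1} = 0
G(5) = mex{0,0,0} = 1
G(6) = mex{1,1,1} = 0
G(7) = mex{0,0,0,0} = 1
G(8) = mex{1,1,1,1} = 0
G(9) = mex{0,0,0,0,0} = 1
G_A(9) = 1.
Heap B, S = {5, 7, 8}:
n :  0  1  2  3  4  5  6  7  8  9 10 11 12 13 14 15 16 17 18 19 20 21 22
G :  0  0  0  0  0  1  1  1  1  1  2  2  2  0  0  0  0  0  1  1  1  1  1
G_B(22) = 1.
Heap C, S = {4, 8, 9}:
n :  0  1  2  3  4  5  6  7  8  9 10 11 12 13 14 15 16 17 18 19 20 21 22 23 24 25
G :  0  0  0  0  1  1  1  1  2  2  2  2  3  0  0  0  0  1  1  1  1  2  2  2  2  3
G_C(25) = 3.
Combined Grundy value = 1 ⊕ 1 ⊕ 3 = 3.
A winning move leaves total XOR = 0, i.e. changes one component's Grundy value g to g ⊕ X where X is the current total.
Heap A: need g' = 1⊕3 = 2. Options: 9−1→G=0, 9−3→G=0, 9−5→G=0, 9−7→G=0, 9−9→G=0. Hits: 0.
Heap B: need g' = 1⊕3 = 2. Options: 22−5→G=0, 22−7→G=0, 22−8→G=0. Hits: 0.
Heap C: need g' = 3⊕3 = 0. Options: 25−4→G=2, 25−8→G=1, 25−9→G=0. Hits: 1.

1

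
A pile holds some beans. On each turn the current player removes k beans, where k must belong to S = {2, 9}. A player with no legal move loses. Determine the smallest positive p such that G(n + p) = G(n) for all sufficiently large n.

n :  0  1  2  3  4  5  6  7  8  9 10 11 12 13 14 15 16 17 18 19 20 21 22 23
G :  0  0  1  1  0  0  1  1  0  2  1  0  0  1  1  0  0  1  1  0  2  1  0  0
G(n+11) = G(n) holds for n = 0,…,8 (a full window of length max(S) = 9), so the sequence is purely periodic with period 11.

11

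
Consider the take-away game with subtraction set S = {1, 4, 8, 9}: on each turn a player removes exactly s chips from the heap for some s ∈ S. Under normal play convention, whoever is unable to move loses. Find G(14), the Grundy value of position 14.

n :  0  1  2  3  4  5  6  7  8  9 10 11 12 13 14
G :  0  1  0  1  2  0  1  0  1  2  3  2  0  1  2

2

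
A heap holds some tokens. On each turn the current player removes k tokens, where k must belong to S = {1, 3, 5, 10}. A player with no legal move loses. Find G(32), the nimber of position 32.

G(0) = 0
G(1) = mex{0} = 1
G(2) = mex{1} = 0
G(3) = mex{0,0} = 1
G(4) = mex{1,1} = 0
G(5) = mex{0,0,0} = 1
G(6) = mex{1,1,1} = 0
G(7) = mex{0,0,0} = 1
G(8) = mex{1,1,1} = 0
G(9) = mex{0,0,0} = 1
G(10) = mex{1,1,1,0} = 2
G(11) = mex{2,0,0,1} = 3
G(12) = mex{3,1,1,0} = 2
G(13) = mex{2,2,0,1} = 3
G(14) = mex{3,3,1,0} = 2
G(15) = mex{2,2,2,1} = 0
G(16) = mex{0,3,3,0} = 1
G(17) = mex{1,2,2,1} = 0
G(18) = mex{0,0,3,0} = 1
G(19) = mex{1,1,2,1} = 0
G(20) = mex{0,0,0,2} = 1
G(21) = mex{1,1,1,3} = 0
G(22) = mex{0,0,0,2} = 1
G(23) = mex{1,1,1,3} = 0
G(24) = mex{0,0,0,2} = 1
G(25) = mex{1,1,1,0} = 2
G(26) = mex{2,0,0,1} = 3
G(27) = mex{3,1,1,0} = 2
G(28) = mex{2,2,0,1} = 3
G(29) = mex{3,3,1,0} = 2
G(30) = mex{2,2,2,1} = 0
G(31) = mex{0,3,3,0} = 1
G(32) = mex{1,2,2,1} = 0

0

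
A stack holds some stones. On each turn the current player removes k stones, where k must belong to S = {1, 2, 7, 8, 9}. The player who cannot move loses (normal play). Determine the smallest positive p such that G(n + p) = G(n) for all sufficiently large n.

n :  0  1  2  3  4  5  6  7  8  9 10 11 12 13 14 15 16 17 18 19 20 21 22 23 24 25 26 27 28 29 30 31 32 33
G :  0  1  2  0  1  2  0  1  2  3  4  5  3  4  5  3  0  1  2  0  1  2  0  1  2  3  4  5  3  4  5  3  0  1
G(n+16) = G(n) holds for n = 0,…,8 (a full window of length max(S) = 9), so the sequence is purely periodic with period 16.

16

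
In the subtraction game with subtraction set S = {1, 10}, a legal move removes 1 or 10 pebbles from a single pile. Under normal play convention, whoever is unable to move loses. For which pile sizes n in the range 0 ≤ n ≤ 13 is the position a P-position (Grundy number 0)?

G(0) = 0
G(1) = mex{0} = 1
G(2) = mex{1} = 0
G(3) = mex{0} = 1
G(4) = mex{1} = 0
G(5) = mex{0} = 1
G(6) = mex{1} = 0
G(7) = mex{0} = 1
G(8) = mex{1} = 0
G(9) = mex{0} = 1
G(10) = mex{1,0} = 2
G(11) = mex{2,1} = 0
G(12) = mex{0,0} = 1
G(13) = mex{1,1} = 0
P-positions are exactly the n with G(n) = 0.

0, 2, 4, 6, 8, 11, 13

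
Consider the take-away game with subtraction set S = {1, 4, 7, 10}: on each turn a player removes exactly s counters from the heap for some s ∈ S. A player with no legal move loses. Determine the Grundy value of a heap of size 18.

n :  0  1  2  3  4  5  6  7  8  9 10 11 12 13 14 15 16 17 18
G :  0  1  0  1  2  0  1  2  0  1  2  0  1  0  1  2  0  1  2

2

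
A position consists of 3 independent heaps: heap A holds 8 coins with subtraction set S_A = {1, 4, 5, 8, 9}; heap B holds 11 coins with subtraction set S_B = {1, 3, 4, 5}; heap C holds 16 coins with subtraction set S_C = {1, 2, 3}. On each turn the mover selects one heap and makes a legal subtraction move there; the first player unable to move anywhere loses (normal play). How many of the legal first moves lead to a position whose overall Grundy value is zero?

1

Heap A, S = {1, 4, 5, 8, 9}:
G(0) = 0
G(1) = mex{0} = 1
G(2) = mex{1} = 0
G(3) = mex{0} = 1
G(4) = mex{1,0} = 2
G(5) = mex{2,1,0} = 3
G(6) = mex{3,0,1} = 2
G(7) = mex{2,1,0} = 3
G(8) = mex{3,2,1,0} = 4
G_A(8) = 4.
Heap B, S = {1, 3, 4, 5}:
n :  0  1  2  3  4  5  6  7  8  9 10 11
G :  0  1  0  1  2  3  2  3  0  1  0  1
G_B(11) = 1.
Heap C, S = {1, 2, 3}:
n :  0  1  2  3  4  5  6  7  8  9 10 11 12 13 14 15 16
G :  0  1  2  3  0  1  2  3  0  1  2  3  0  1  2  3  0
G_C(16) = 0.
Combined Grundy value = 4 ⊕ 1 ⊕ 0 = 5.
A winning move leaves total XOR = 0, i.e. changes one component's Grundy value g to g ⊕ X where X is the current total.
Heap A: need g' = 4⊕5 = 1. Options: 8−1→G=3, 8−4→G=2, 8−5→G=1, 8−8→G=0. Hits: 1.
Heap B: need g' = 1⊕5 = 4. Options: 11−1→G=0, 11−3→G=0, 11−4→G=3, 11−5→G=2. Hits: 0.
Heap C: need g' = 0⊕5 = 5. Options: 16−1→G=3, 16−2→G=2, 16−3→G=1. Hits: 0.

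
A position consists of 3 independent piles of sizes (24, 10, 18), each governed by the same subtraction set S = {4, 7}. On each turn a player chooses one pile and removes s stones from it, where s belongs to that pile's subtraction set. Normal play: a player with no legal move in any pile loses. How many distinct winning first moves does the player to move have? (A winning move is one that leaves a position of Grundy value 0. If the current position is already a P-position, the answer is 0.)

1

All piles use S = {4, 7}:
G(0) = 0
G(1) = mex{} = 0
G(2) = mex{} = 0
G(3) = mex{} = 0
G(4) = mex{0} = 1
G(5) = mex{0} = 1
G(6) = mex{0} = 1
G(7) = mex{0,0} = 1
G(8) = mex{1,0} = 2
G(9) = mex{1,0} = 2
G(10) = mex{1,0} = 2
G(11) = mex{1,1} = 0
G(12) = mex{2,1} = 0
G(13) = mex{2,1} = 0
G(14) = mex{2,1} = 0
G(15) = mex{0,2} = 1
G(16) = mex{0,2} = 1
G(17) = mex{0,2} = 1
G(18) = mex{0,0} = 1
G(19) = mex{1,0} = 2
G(20) = mex{1,0} = 2
G(21) = mex{1,0} = 2
G(22) = mex{1,1} = 0
G(23) = mex{2,1} = 0
G(24) = mex{2,1} = 0
Pile A: G(24) = 0.
Pile B: G(10) = 2.
Pile C: G(18) = 1.
Combined Grundy value = 0 ⊕ 2 ⊕ 1 = 3.
A winning move leaves total XOR = 0, i.e. changes one component's Grundy value g to g ⊕ X where X is the current total.
Pile A: need g' = 0⊕3 = 3. Options: 24−4→G=2, 24−7→G=1. Hits: 0.
Pile B: need g' = 2⊕3 = 1. Options: 10−4→G=1, 10−7→G=0. Hits: 1.
Pile C: need g' = 1⊕3 = 2. Options: 18−4→G=0, 18−7→G=0. Hits: 0.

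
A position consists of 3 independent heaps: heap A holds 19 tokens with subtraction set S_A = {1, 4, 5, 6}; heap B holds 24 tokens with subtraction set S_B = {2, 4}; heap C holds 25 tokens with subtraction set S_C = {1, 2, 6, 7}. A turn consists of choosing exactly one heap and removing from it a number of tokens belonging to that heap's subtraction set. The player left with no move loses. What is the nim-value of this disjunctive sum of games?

0

Heap A, S = {1, 4, 5, 6}:
n :  0  1  2  3  4  5  6  7  8  9 10 11 12 13 14 15 16 17 18 19
G :  0  1  0  1  2  3  2  3  4  0  1  0  1  2  3  2  3  4  0  1
G_A(19) = 1.
Heap B, S = {2, 4}:
n :  0  1  2  3  4  5  6  7  8  9 10 11 12 13 14 15 16 17 18 19 20 21 22 23 24
G :  0  0  1  1  2  2  0  0  1  1  2  2  0  0  1  1  2  2  0  0  1  1  2  2  0
G_B(24) = 0.
Heap C, S = {1, 2, 6, 7}:
G(0) = 0
G(1) = mex{0} = 1
G(2) = mex{1,0} = 2
G(3) = mex{2,1} = 0
G(4) = mex{0,2} = 1
G(5) = mex{1,0} = 2
G(6) = mex{2,1,0} = 3
G(7) = mex{3,2,1,0} = 4
G(8) = mex{4,3,2,1} = 0
G(9) = mex{0,4,0,2} = 1
G(10) = mex{1,0,1,0} = 2
G(11) = mex{2,1,2,1} = 0
G(12) = mex{0,2,3,2} = 1
G(13) = mex{1,0,4,3} = 2
G(14) = mex{2,1,0,4} = 3
G(15) = mex{3,2,1,0} = 4
G(16) = mex{4,3,2,1} = 0
G(17) = mex{0,4,0,2} = 1
G(18) = mex{1,0,1,0} = 2
G(19) = mex{2,1,2,1} = 0
G(20) = mex{0,2,3,2} = 1
G(21) = mex{1,0,4,3} = 2
G(22) = mex{2,1,0,4} = 3
G(23) = mex{3,2,1,0} = 4
G(24) = mex{4,3,2,1} = 0
G(25) = mex{0,4,0,2} = 1
G_C(25) = 1.
Combined Grundy value = 1 ⊕ 0 ⊕ 1 = 0.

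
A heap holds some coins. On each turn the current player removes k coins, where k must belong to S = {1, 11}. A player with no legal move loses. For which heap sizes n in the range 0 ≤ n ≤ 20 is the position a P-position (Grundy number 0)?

0, 2, 4, 6, 8, 10, 12, 14, 16, 18, 20

G(0) = 0
G(1) = mex{0} = 1
G(2) = mex{1} = 0
G(3) = mex{0} = 1
G(4) = mex{1} = 0
G(5) = mex{0} = 1
G(6) = mex{1} = 0
G(7) = mex{0} = 1
G(8) = mex{1} = 0
G(9) = mex{0} = 1
G(10) = mex{1} = 0
G(11) = mex{0,0} = 1
G(12) = mex{1,1} = 0
G(13) = mex{0,0} = 1
G(14) = mex{1,1} = 0
G(15) = mex{0,0} = 1
G(16) = mex{1,1} = 0
G(17) = mex{0,0} = 1
G(18) = mex{1,1} = 0
G(19) = mex{0,0} = 1
G(20) = mex{1,1} = 0
P-positions are exactly the n with G(n) = 0.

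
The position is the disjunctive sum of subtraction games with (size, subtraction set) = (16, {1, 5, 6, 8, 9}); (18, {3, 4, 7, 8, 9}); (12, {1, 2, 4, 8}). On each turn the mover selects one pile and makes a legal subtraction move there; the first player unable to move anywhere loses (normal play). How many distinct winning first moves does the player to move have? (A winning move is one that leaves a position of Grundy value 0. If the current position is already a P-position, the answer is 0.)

Pile A, S = {1, 5, 6, 8, 9}:
n :  0  1  2  3  4  5  6  7  8  9 10 11 12 13 14 15 16
G :  0  1  0  1  0  1  2  3  2  3  2  3  4  5  0  1  0
G_A(16) = 0.
Pile B, S = {3, 4, 7, 8, 9}:
n :  0  1  2  3  4  5  6  7  8  9 10 11 12 13 14 15 16 17 18
G :  0  0  0  1  1  1  2  2  2  3  3  3  0  0  0  1  1  1  2
G_B(18) = 2.
Pile C, S = {1, 2, 4, 8}:
n :  0  1  2  3  4  5  6  7  8  9 10 11 12
G :  0  1  2  0  1  2  0  1  2  0  1  2  0
G_C(12) = 0.
Combined Grundy value = 0 ⊕ 2 ⊕ 0 = 2.
A winning move leaves total XOR = 0, i.e. changes one component's Grundy value g to g ⊕ X where X is the current total.
Pile A: need g' = 0⊕2 = 2. Options: 16−1→G=1, 16−5→G=3, 16−6→G=2, 16−8→G=2, 16−9→G=3. Hits: 2.
Pile B: need g' = 2⊕2 = 0. Options: 18−3→G=1, 18−4→G=0, 18−7→G=3, 18−8→G=3, 18−9→G=3. Hits: 1.
Pile C: need g' = 0⊕2 = 2. Options: 12−1→G=2, 12−2→G=1, 12−4→G=2, 12−8→G=1. Hits: 2.

5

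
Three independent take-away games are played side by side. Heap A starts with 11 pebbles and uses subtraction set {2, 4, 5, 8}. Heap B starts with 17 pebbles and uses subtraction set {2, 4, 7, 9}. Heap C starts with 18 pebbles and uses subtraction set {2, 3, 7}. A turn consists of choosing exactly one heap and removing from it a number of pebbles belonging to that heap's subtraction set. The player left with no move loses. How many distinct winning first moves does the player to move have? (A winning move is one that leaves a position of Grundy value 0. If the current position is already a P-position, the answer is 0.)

Heap A, S = {2, 4, 5, 8}:
n :  0  1  2  3  4  5  6  7  8  9 10 11
G :  0  0  1  1  2  2  3  0  4  1  0  2
G_A(11) = 2.
Heap B, S = {2, 4, 7, 9}:
n :  0  1  2  3  4  5  6  7  8  9 10 11 12 13 14 15 16 17
G :  0  0  1  1  2  2  0  3  1  4  2  0  0  1  1  2  2  0
G_B(17) = 0.
Heap C, S = {2, 3, 7}:
G(0) = 0
G(1) = mex{} = 0
G(2) = mex{0} = 1
G(3) = mex{0,0} = 1
G(4) = mex{1,0} = 2
G(5) = mex{1,1} = 0
G(6) = mex{2,1} = 0
G(7) = mex{0,2,0} = 1
G(8) = mex{0,0,0} = 1
G(9) = mex{1,0,1} = 2
G(10) = mex{1,1,1} = 0
G(11) = mex{2,1,2} = 0
G(12) = mex{0,2,0} = 1
G(13) = mex{0,0,0} = 1
G(14) = mex{1,0,1} = 2
G(15) = mex{1,1,1} = 0
G(16) = mex{2,1,2} = 0
G(17) = mex{0,2,0} = 1
G(18) = mex{0,0,0} = 1
G_C(18) = 1.
Combined Grundy value = 2 ⊕ 0 ⊕ 1 = 3.
A winning move leaves total XOR = 0, i.e. changes one component's Grundy value g to g ⊕ X where X is the current total.
Heap A: need g' = 2⊕3 = 1. Options: 11−2→G=1, 11−4→G=0, 11−5→G=3, 11−8→G=1. Hits: 2.
Heap B: need g' = 0⊕3 = 3. Options: 17−2→G=2, 17−4→G=1, 17−7→G=2, 17−9→G=1. Hits: 0.
Heap C: need g' = 1⊕3 = 2. Options: 18−2→G=0, 18−3→G=0, 18−7→G=0. Hits: 0.

2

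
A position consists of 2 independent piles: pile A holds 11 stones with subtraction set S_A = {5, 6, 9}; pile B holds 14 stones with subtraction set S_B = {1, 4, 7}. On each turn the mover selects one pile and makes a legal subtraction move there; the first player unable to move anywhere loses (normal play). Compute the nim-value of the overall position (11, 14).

Pile A, S = {5, 6, 9}:
n :  0  1  2  3  4  5  6  7  8  9 10 11
G :  0  0  0  0  0  1  1  1  1  1  2  2
G_A(11) = 2.
Pile B, S = {1, 4, 7}:
G(0) = 0
G(1) = mex{0} = 1
G(2) = mex{1} = 0
G(3) = mex{0} = 1
G(4) = mex{1,0} = 2
G(5) = mex{2,1} = 0
G(6) = mex{0,0} = 1
G(7) = mex{1,1,0} = 2
G(8) = mex{2,2,1} = 0
G(9) = mex{0,0,0} = 1
G(10) = mex{1,1,1} = 0
G(11) = mex{0,2,2} = 1
G(12) = mex{1,0,0} = 2
G(13) = mex{2,1,1} = 0
G(14) = mex{0,0,2} = 1
G_B(14) = 1.
Combined Grundy value = 2 ⊕ 1 = 3.

3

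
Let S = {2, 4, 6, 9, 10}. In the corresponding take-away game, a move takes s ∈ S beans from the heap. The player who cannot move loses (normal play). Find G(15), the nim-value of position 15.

1

n :  0  1  2  3  4  5  6  7  8  9 10 11 12 13 14 15
G :  0  0  1  1  2  2  3  3  0  4  1  5  2  0  3  1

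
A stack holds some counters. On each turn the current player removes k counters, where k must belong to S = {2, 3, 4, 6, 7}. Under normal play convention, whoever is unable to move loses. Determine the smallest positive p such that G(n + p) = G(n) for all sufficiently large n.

G(0) = 0
G(1) = mex{} = 0
G(2) = mex{0} = 1
G(3) = mex{0,0} = 1
G(4) = mex{1,0,0} = 2
G(5) = mex{1,1,0} = 2
G(6) = mex{2,1,1,0} = 3
G(7) = mex{2,2,1,0,0} = 3
G(8) = mex{3,2,2,1,0} = 4
G(9) = mex{3,3,2,1,1} = 0
G(10) = mex{4,3,3,2,1} = 0
G(11) = mex{0,4,3,2,2} = 1
G(12) = mex{0,0,4,3,2} = 1
G(13) = mex{1,0,0,3,3} = 2
G(14) = mex{1,1,0,4,3} = 2
G(15) = mex{2,1,1,0,4} = 3
G(16) = mex{2,2,1,0,0} = 3
G(17) = mex{3,2,2,1,0} = 4
G(18) = mex{3,3,2,1,1} = 0
G(19) = mex{4,3,3,2,1} = 0
G(n+9) = G(n) holds for n = 0,…,6 (a full window of length max(S) = 7), so the sequence is purely periodic with period 9.

9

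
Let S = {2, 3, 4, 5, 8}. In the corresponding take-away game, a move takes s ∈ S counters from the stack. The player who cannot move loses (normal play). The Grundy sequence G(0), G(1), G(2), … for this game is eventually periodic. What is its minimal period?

13

G(0) = 0
G(1) = mex{} = 0
G(2) = mex{0} = 1
G(3) = mex{0,0} = 1
G(4) = mex{1,0,0} = 2
G(5) = mex{1,1,0,0} = 2
G(6) = mex{2,1,1,0} = 3
G(7) = mex{2,2,1,1} = 0
G(8) = mex{3,2,2,1,0} = 4
G(9) = mex{0,3,2,2,0} = 1
G(10) = mex{4,0,3,2,1} = 5
G(11) = mex{1,4,0,3,1} = 2
G(12) = mex{5,1,4,0,2} = 3
G(13) = mex{2,5,1,4,2} = 0
G(14) = mex{3,2,5,1,3} = 0
G(15) = mex{0,3,2,5,0} = 1
G(16) = mex{0,0,3,2,4} = 1
G(17) = mex{1,0,0,3,1} = 2
G(18) = mex{1,1,0,0,5} = 2
G(19) = mex{2,1,1,0,2} = 3
G(20) = mex{2,2,1,1,3} = 0
G(21) = mex{3,2,2,1,0} = 4
G(22) = mex{0,3,2,2,0} = 1
G(23) = mex{4,0,3,2,1} = 5
G(24) = mex{1,4,0,3,1} = 2
G(25) = mex{5,1,4,0,2} = 3
G(26) = mex{2,5,1,4,2} = 0
G(27) = mex{3,2,5,1,3} = 0
G(n+13) = G(n) holds for n = 0,…,7 (a full window of length max(S) = 8), so the sequence is purely periodic with period 13.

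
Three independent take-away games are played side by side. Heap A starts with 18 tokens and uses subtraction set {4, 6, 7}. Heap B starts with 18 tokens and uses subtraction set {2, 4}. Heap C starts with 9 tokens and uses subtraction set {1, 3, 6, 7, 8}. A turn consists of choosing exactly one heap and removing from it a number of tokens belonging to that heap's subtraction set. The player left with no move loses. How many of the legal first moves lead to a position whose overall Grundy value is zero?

Heap A, S = {4, 6, 7}:
G(0) = 0
G(1) = mex{} = 0
G(2) = mex{} = 0
G(3) = mex{} = 0
G(4) = mex{0} = 1
G(5) = mex{0} = 1
G(6) = mex{0,0} = 1
G(7) = mex{0,0,0} = 1
G(8) = mex{1,0,0} = 2
G(9) = mex{1,0,0} = 2
G(10) = mex{1,1,0} = 2
G(11) = mex{1,1,1} = 0
G(12) = mex{2,1,1} = 0
G(13) = mex{2,1,1} = 0
G(14) = mex{2,2,1} = 0
G(15) = mex{0,2,2} = 1
G(16) = mex{0,2,2} = 1
G(17) = mex{0,0,2} = 1
G(18) = mex{0,0,0} = 1
G_A(18) = 1.
Heap B, S = {2, 4}:
n :  0  1  2  3  4  5  6  7  8  9 10 11 12 13 14 15 16 17 18
G :  0  0  1  1  2  2  0  0  1  1  2  2  0  0  1  1  2  2  0
G_B(18) = 0.
Heap C, S = {1, 3, 6, 7, 8}:
n : 0 1 2 3 4 5 6 7 8 9
G : 0 1 0 1 0 1 2 3 2 3
G_C(9) = 3.
Combined Grundy value = 1 ⊕ 0 ⊕ 3 = 2.
A winning move leaves total XOR = 0, i.e. changes one component's Grundy value g to g ⊕ X where X is the current total.
Heap A: need g' = 1⊕2 = 3. Options: 18−4→G=0, 18−6→G=0, 18−7→G=0. Hits: 0.
Heap B: need g' = 0⊕2 = 2. Options: 18−2→G=2, 18−4→G=1. Hits: 1.
Heap C: need g' = 3⊕2 = 1. Options: 9−1→G=2, 9−3→G=2, 9−6→G=1, 9−7→G=0, 9−8→G=1. Hits: 2.

3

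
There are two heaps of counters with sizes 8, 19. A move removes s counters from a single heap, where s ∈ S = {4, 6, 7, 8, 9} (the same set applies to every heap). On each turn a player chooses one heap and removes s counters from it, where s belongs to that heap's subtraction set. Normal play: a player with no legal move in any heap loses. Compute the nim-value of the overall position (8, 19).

All heaps use S = {4, 6, 7, 8, 9}:
G(0) = 0
G(1) = mex{} = 0
G(2) = mex{} = 0
G(3) = mex{} = 0
G(4) = mex{0} = 1
G(5) = mex{0} = 1
G(6) = mex{0,0} = 1
G(7) = mex{0,0,0} = 1
G(8) = mex{1,0,0,0} = 2
G(9) = mex{1,0,0,0,0} = 2
G(10) = mex{1,1,0,0,0} = 2
G(11) = mex{1,1,1,0,0} = 2
G(12) = mex{2,1,1,1,0} = 3
G(13) = mex{2,1,1,1,1} = 0
G(14) = mex{2,2,1,1,1} = 0
G(15) = mex{2,2,2,1,1} = 0
G(16) = mex{3,2,2,2,1} = 0
G(17) = mex{0,2,2,2,2} = 1
G(18) = mex{0,3,2,2,2} = 1
G(19) = mex{0,0,3,2,2} = 1
Heap A: G(8) = 2.
Heap B: G(19) = 1.
Combined Grundy value = 2 ⊕ 1 = 3.

3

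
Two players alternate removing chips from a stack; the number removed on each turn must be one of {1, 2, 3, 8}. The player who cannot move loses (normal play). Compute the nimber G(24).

n :  0  1  2  3  4  5  6  7  8  9 10 11 12 13 14 15 16 17 18 19 20 21 22 23 24
G :  0  1  2  3  0  1  2  3  4  0  1  2  3  0  1  2  3  4  0  1  2  3  0  1  2

2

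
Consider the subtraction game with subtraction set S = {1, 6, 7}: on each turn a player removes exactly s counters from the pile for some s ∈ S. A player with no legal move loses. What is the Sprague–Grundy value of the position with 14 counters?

0

n :  0  1  2  3  4  5  6  7  8  9 10 11 12 13 14
G :  0  1  0  1  0  1  2  3  2  3  2  3  0  1  0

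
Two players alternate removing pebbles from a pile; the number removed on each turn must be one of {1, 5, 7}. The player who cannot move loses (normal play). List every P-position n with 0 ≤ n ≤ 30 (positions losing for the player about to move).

0, 2, 4, 6, 8, 10, 12, 14, 16, 18, 20, 22, 24, 26, 28, 30

G(0) = 0
G(1) = mex{0} = 1
G(2) = mex{1} = 0
G(3) = mex{0} = 1
G(4) = mex{1} = 0
G(5) = mex{0,0} = 1
G(6) = mex{1,1} = 0
G(7) = mex{0,0,0} = 1
G(8) = mex{1,1,1} = 0
G(9) = mex{0,0,0} = 1
G(10) = mex{1,1,1} = 0
G(11) = mex{0,0,0} = 1
G(12) = mex{1,1,1} = 0
G(13) = mex{0,0,0} = 1
G(14) = mex{1,1,1} = 0
G(15) = mex{0,0,0} = 1
G(16) = mex{1,1,1} = 0
G(17) = mex{0,0,0} = 1
G(18) = mex{1,1,1} = 0
G(19) = mex{0,0,0} = 1
G(20) = mex{1,1,1} = 0
G(21) = mex{0,0,0} = 1
G(22) = mex{1,1,1} = 0
G(23) = mex{0,0,0} = 1
G(24) = mex{1,1,1} = 0
G(25) = mex{0,0,0} = 1
G(26) = mex{1,1,1} = 0
G(27) = mex{0,0,0} = 1
G(28) = mex{1,1,1} = 0
G(29) = mex{0,0,0} = 1
G(30) = mex{1,1,1} = 0
P-positions are exactly the n with G(n) = 0.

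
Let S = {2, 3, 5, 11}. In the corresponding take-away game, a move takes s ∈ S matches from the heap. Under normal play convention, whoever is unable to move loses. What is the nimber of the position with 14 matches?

G(0) = 0
G(1) = mex{} = 0
G(2) = mex{0} = 1
G(3) = mex{0,0} = 1
G(4) = mex{1,0} = 2
G(5) = mex{1,1,0} = 2
G(6) = mex{2,1,0} = 3
G(7) = mex{2,2,1} = 0
G(8) = mex{3,2,1} = 0
G(9) = mex{0,3,2} = 1
G(10) = mex{0,0,2} = 1
G(11) = mex{1,0,3,0} = 2
G(12) = mex{1,1,0,0} = 2
G(13) = mex{2,1,0,1} = 3
G(14) = mex{2,2,1,1} = 0

0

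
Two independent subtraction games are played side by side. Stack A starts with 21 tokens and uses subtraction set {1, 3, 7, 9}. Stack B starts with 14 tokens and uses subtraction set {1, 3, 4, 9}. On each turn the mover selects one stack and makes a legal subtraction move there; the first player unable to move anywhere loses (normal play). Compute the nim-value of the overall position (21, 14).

1

Stack A, S = {1, 3, 7, 9}:
n :  0  1  2  3  4  5  6  7  8  9 10 11 12 13 14 15 16 17 18 19 20 21
G :  0  1  0  1  0  1  0  1  0  1  0  1  0  1  0  1  0  1  0  1  0  1
G_A(21) = 1.
Stack B, S = {1, 3, 4, 9}:
n :  0  1  2  3  4  5  6  7  8  9 10 11 12 13 14
G :  0  1  0  1  2  3  2  0  1  4  3  2  0  1  0
G_B(14) = 0.
Combined Grundy value = 1 ⊕ 0 = 1.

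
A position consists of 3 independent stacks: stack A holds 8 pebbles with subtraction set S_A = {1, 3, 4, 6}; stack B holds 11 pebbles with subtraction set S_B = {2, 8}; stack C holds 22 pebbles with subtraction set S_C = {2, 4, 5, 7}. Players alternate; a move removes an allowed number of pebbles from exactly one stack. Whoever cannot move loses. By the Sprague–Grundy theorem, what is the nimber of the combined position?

Stack A, S = {1, 3, 4, 6}:
G(0) = 0
G(1) = mex{0} = 1
G(2) = mex{1} = 0
G(3) = mex{0,0} = 1
G(4) = mex{1,1,0} = 2
G(5) = mex{2,0,1} = 3
G(6) = mex{3,1,0,0} = 2
G(7) = mex{2,2,1,1} = 0
G(8) = mex{0,3,2,0} = 1
G_A(8) = 1.
Stack B, S = {2, 8}:
G(0) = 0
G(1) = mex{} = 0
G(2) = mex{0} = 1
G(3) = mex{0} = 1
G(4) = mex{1} = 0
G(5) = mex{1} = 0
G(6) = mex{0} = 1
G(7) = mex{0} = 1
G(8) = mex{1,0} = 2
G(9) = mex{1,0} = 2
G(10) = mex{2,1} = 0
G(11) = mex{2,1} = 0
G_B(11) = 0.
Stack C, S = {2, 4, 5, 7}:
G(0) = 0
G(1) = mex{} = 0
G(2) = mex{0} = 1
G(3) = mex{0} = 1
G(4) = mex{1,0} = 2
G(5) = mex{1,0,0} = 2
G(6) = mex{2,1,0} = 3
G(7) = mex{2,1,1,0} = 3
G(8) = mex{3,2,1,0} = 4
G(9) = mex{3,2,2,1} = 0
G(10) = mex{4,3,2,1} = 0
G(11) = mex{0,3,3,2} = 1
G(12) = mex{0,4,3,2} = 1
G(13) = mex{1,0,4,3} = 2
G(14) = mex{1,0,0,3} = 2
G(15) = mex{2,1,0,4} = 3
G(16) = mex{2,1,1,0} = 3
G(17) = mex{3,2,1,0} = 4
G(18) = mex{3,2,2,1} = 0
G(19) = mex{4,3,2,1} = 0
G(20) = mex{0,3,3,2} = 1
G(21) = mex{0,4,3,2} = 1
G(22) = mex{1,0,4,3} = 2
G_C(22) = 2.
Combined Grundy value = 1 ⊕ 0 ⊕ 2 = 3.

3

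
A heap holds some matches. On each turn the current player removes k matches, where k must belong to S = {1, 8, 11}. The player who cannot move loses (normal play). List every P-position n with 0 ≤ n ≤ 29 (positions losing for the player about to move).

n :  0  1  2  3  4  5  6  7  8  9 10 11 12 13 14 15 16 17 18 19 20 21 22 23 24 25 26 27 28 29
G :  0  1  0  1  0  1  0  1  2  0  1  2  3  2  3  2  0  1  0  1  2  0  1  0  1  0  1  2  0  1
P-positions are exactly the n with G(n) = 0.

0, 2, 4, 6, 9, 16, 18, 21, 23, 25, 28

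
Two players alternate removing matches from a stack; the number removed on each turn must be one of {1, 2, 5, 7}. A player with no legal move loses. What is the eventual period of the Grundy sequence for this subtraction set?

n :  0  1  2  3  4  5  6  7  8  9 10 11 12 13 14
G :  0  1  2  0  1  2  0  1  2  0  1  2  0  1  2
G(n+3) = G(n) holds for n = 0,…,6 (a full window of length max(S) = 7), so the sequence is purely periodic with period 3.

3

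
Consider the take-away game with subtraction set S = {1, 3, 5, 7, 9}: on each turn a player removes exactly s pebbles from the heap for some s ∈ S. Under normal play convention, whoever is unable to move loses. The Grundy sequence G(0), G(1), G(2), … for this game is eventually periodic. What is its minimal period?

n :  0  1  2  3  4  5  6  7  8  9 10 11 12 13 14
G :  0  1  0  1  0  1  0  1  0  1  0  1  0  1  0
G(n+2) = G(n) holds for n = 0,…,8 (a full window of length max(S) = 9), so the sequence is purely periodic with period 2.

2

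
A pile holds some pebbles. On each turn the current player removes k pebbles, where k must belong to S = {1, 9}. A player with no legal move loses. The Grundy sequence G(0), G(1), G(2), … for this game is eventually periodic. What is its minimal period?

2

n :  0  1  2  3  4  5  6  7  8  9 10 11 12 13 14
G :  0  1  0  1  0  1  0  1  0  1  0  1  0  1  0
G(n+2) = G(n) holds for n = 0,…,8 (a full window of length max(S) = 9), so the sequence is purely periodic with period 2.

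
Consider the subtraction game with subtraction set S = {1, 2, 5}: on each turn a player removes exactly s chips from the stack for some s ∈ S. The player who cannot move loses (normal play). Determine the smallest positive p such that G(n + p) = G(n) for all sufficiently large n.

3

n :  0  1  2  3  4  5  6  7  8  9 10 11 12 13 14
G :  0  1  2  0  1  2  0  1  2  0  1  2  0  1  2
G(n+3) = G(n) holds for n = 0,…,4 (a full window of length max(S) = 5), so the sequence is purely periodic with period 3.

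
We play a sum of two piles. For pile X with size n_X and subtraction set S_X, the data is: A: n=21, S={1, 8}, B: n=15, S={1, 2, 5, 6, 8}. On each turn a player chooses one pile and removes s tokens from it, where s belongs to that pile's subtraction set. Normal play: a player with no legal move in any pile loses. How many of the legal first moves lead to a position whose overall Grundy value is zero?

0

Pile A, S = {1, 8}:
G(0) = 0
G(1) = mex{0} = 1
G(2) = mex{1} = 0
G(3) = mex{0} = 1
G(4) = mex{1} = 0
G(5) = mex{0} = 1
G(6) = mex{1} = 0
G(7) = mex{0} = 1
G(8) = mex{1,0} = 2
G(9) = mex{2,1} = 0
G(10) = mex{0,0} = 1
G(11) = mex{1,1} = 0
G(12) = mex{0,0} = 1
G(13) = mex{1,1} = 0
G(14) = mex{0,0} = 1
G(15) = mex{1,1} = 0
G(16) = mex{0,2} = 1
G(17) = mex{1,0} = 2
G(18) = mex{2,1} = 0
G(19) = mex{0,0} = 1
G(20) = mex{1,1} = 0
G(21) = mex{0,0} = 1
G_A(21) = 1.
Pile B, S = {1, 2, 5, 6, 8}:
G(0) = 0
G(1) = mex{0} = 1
G(2) = mex{1,0} = 2
G(3) = mex{2,1} = 0
G(4) = mex{0,2} = 1
G(5) = mex{1,0,0} = 2
G(6) = mex{2,1,1,0} = 3
G(7) = mex{3,2,2,1} = 0
G(8) = mex{0,3,0,2,0} = 1
G(9) = mex{1,0,1,0,1} = 2
G(10) = mex{2,1,2,1,2} = 0
G(11) = mex{0,2,3,2,0} = 1
G(12) = mex{1,0,0,3,1} = 2
G(13) = mex{2,1,1,0,2} = 3
G(14) = mex{3,2,2,1,3} = 0
G(15) = mex{0,3,0,2,0} = 1
G_B(15) = 1.
Combined Grundy value = 1 ⊕ 1 = 0.
A winning move leaves total XOR = 0, i.e. changes one component's Grundy value g to g ⊕ X where X is the current total.
Pile A: target g' = 1⊕0 = 1, but every legal move changes the Grundy value (mex property), so 0 moves.
Pile B: target g' = 1⊕0 = 1, but every legal move changes the Grundy value (mex property), so 0 moves.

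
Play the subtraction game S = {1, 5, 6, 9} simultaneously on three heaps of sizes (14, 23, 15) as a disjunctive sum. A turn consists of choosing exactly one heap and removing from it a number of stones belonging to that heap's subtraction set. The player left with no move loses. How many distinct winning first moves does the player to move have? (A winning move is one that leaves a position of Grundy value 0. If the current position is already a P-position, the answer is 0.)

3

All heaps use S = {1, 5, 6, 9}:
G(0) = 0
G(1) = mex{0} = 1
G(2) = mex{1} = 0
G(3) = mex{0} = 1
G(4) = mex{1} = 0
G(5) = mex{0,0} = 1
G(6) = mex{1,1,0} = 2
G(7) = mex{2,0,1} = 3
G(8) = mex{3,1,0} = 2
G(9) = mex{2,0,1,0} = 3
G(10) = mex{3,1,0,1} = 2
G(11) = mex{2,2,1,0} = 3
G(12) = mex{3,3,2,1} = 0
G(13) = mex{0,2,3,0} = 1
G(14) = mex{1,3,2,1} = 0
G(15) = mex{0,2,3,2} = 1
G(16) = mex{1,3,2,3} = 0
G(17) = mex{0,0,3,2} = 1
G(18) = mex{1,1,0,3} = 2
G(19) = mex{2,0,1,2} = 3
G(20) = mex{3,1,0,3} = 2
G(21) = mex{2,0,1,0} = 3
G(22) = mex{3,1,0,1} = 2
G(23) = mex{2,2,1,0} = 3
Heap A: G(14) = 0.
Heap B: G(23) = 3.
Heap C: G(15) = 1.
Combined Grundy value = 0 ⊕ 3 ⊕ 1 = 2.
A winning move leaves total XOR = 0, i.e. changes one component's Grundy value g to g ⊕ X where X is the current total.
Heap A: need g' = 0⊕2 = 2. Options: 14−1→G=1, 14−5→G=3, 14−6→G=2, 14−9→G=1. Hits: 1.
Heap B: need g' = 3⊕2 = 1. Options: 23−1→G=2, 23−5→G=2, 23−6→G=1, 23−9→G=0. Hits: 1.
Heap C: need g' = 1⊕2 = 3. Options: 15−1→G=0, 15−5→G=2, 15−6→G=3, 15−9→G=2. Hits: 1.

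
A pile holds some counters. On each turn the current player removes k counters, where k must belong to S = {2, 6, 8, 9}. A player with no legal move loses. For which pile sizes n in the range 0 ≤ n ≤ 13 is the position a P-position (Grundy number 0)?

0, 1, 4, 5

n :  0  1  2  3  4  5  6  7  8  9 10 11 12 13
G :  0  0  1  1  0  0  1  1  2  2  3  3  2  2
P-positions are exactly the n with G(n) = 0.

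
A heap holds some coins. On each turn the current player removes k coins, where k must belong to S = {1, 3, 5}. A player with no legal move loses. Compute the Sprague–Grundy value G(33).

n :  0  1  2  3  4  5  6  7  8  9 10 11 12 13 14 15 16 17 18 19 20 21 22 23 24 25 26 27 28 29 30 31 32 33
G :  0  1  0  1  0  1  0  1  0  1  0  1  0  1  0  1  0  1  0  1  0  1  0  1  0  1  0  1  0  1  0  1  0  1

1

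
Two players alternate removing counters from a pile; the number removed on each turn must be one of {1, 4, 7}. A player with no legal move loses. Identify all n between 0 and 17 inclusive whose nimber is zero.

n :  0  1  2  3  4  5  6  7  8  9 10 11 12 13 14 15 16 17
G :  0  1  0  1  2  0  1  2  0  1  0  1  2  0  1  2  0  1
P-positions are exactly the n with G(n) = 0.

0, 2, 5, 8, 10, 13, 16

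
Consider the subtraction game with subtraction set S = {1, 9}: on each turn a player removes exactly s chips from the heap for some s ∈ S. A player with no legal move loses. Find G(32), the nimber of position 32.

0

G(0) = 0
G(1) = mex{0} = 1
G(2) = mex{1} = 0
G(3) = mex{0} = 1
G(4) = mex{1} = 0
G(5) = mex{0} = 1
G(6) = mex{1} = 0
G(7) = mex{0} = 1
G(8) = mex{1} = 0
G(9) = mex{0,0} = 1
G(10) = mex{1,1} = 0
G(11) = mex{0,0} = 1
G(12) = mex{1,1} = 0
G(13) = mex{0,0} = 1
G(14) = mex{1,1} = 0
G(15) = mex{0,0} = 1
G(16) = mex{1,1} = 0
G(17) = mex{0,0} = 1
G(18) = mex{1,1} = 0
G(19) = mex{0,0} = 1
G(20) = mex{1,1} = 0
G(21) = mex{0,0} = 1
G(22) = mex{1,1} = 0
G(23) = mex{0,0} = 1
G(24) = mex{1,1} = 0
G(25) = mex{0,0} = 1
G(26) = mex{1,1} = 0
G(27) = mex{0,0} = 1
G(28) = mex{1,1} = 0
G(29) = mex{0,0} = 1
G(30) = mex{1,1} = 0
G(31) = mex{0,0} = 1
G(32) = mex{1,1} = 0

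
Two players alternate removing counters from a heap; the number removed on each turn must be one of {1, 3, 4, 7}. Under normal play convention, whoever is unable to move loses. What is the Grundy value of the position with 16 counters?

0

G(0) = 0
G(1) = mex{0} = 1
G(2) = mex{1} = 0
G(3) = mex{0,0} = 1
G(4) = mex{1,1,0} = 2
G(5) = mex{2,0,1} = 3
G(6) = mex{3,1,0} = 2
G(7) = mex{2,2,1,0} = 3
G(8) = mex{3,3,2,1} = 0
G(9) = mex{0,2,3,0} = 1
G(10) = mex{1,3,2,1} = 0
G(11) = mex{0,0,3,2} = 1
G(12) = mex{1,1,0,3} = 2
G(13) = mex{2,0,1,2} = 3
G(14) = mex{3,1,0,3} = 2
G(15) = mex{2,2,1,0} = 3
G(16) = mex{3,3,2,1} = 0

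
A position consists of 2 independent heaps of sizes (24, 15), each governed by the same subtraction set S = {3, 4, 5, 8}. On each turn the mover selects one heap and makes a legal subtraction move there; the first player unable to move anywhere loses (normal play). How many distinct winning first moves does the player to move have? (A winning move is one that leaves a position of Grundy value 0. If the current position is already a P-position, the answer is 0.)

All heaps use S = {3, 4, 5, 8}:
G(0) = 0
G(1) = mex{} = 0
G(2) = mex{} = 0
G(3) = mex{0} = 1
G(4) = mex{0,0} = 1
G(5) = mex{0,0,0} = 1
G(6) = mex{1,0,0} = 2
G(7) = mex{1,1,0} = 2
G(8) = mex{1,1,1,0} = 2
G(9) = mex{2,1,1,0} = 3
G(10) = mex{2,2,1,0} = 3
G(11) = mex{2,2,2,1} = 0
G(12) = mex{3,2,2,1} = 0
G(13) = mex{3,3,2,1} = 0
G(14) = mex{0,3,3,2} = 1
G(15) = mex{0,0,3,2} = 1
G(16) = mex{0,0,0,2} = 1
G(17) = mex{1,0,0,3} = 2
G(18) = mex{1,1,0,3} = 2
G(19) = mex{1,1,1,0} = 2
G(20) = mex{2,1,1,0} = 3
G(21) = mex{2,2,1,0} = 3
G(22) = mex{2,2,2,1} = 0
G(23) = mex{3,2,2,1} = 0
G(24) = mex{3,3,2,1} = 0
Heap A: G(24) = 0.
Heap B: G(15) = 1.
Combined Grundy value = 0 ⊕ 1 = 1.
A winning move leaves total XOR = 0, i.e. changes one component's Grundy value g to g ⊕ X where X is the current total.
Heap A: need g' = 0⊕1 = 1. Options: 24−3→G=3, 24−4→G=3, 24−5→G=2, 24−8→G=1. Hits: 1.
Heap B: need g' = 1⊕1 = 0. Options: 15−3→G=0, 15−4→G=0, 15−5→G=3, 15−8→G=2. Hits: 2.

3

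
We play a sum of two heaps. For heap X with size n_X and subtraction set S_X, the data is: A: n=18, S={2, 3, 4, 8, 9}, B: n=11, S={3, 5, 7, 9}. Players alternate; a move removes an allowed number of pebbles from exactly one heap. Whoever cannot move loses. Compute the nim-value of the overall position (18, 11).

3

Heap A, S = {2, 3, 4, 8, 9}:
n :  0  1  2  3  4  5  6  7  8  9 10 11 12 13 14 15 16 17 18
G :  0  0  1  1  2  2  0  0  1  1  2  2  0  0  1  1  2  2  0
G_A(18) = 0.
Heap B, S = {3, 5, 7, 9}:
G(0) = 0
G(1) = mex{} = 0
G(2) = mex{} = 0
G(3) = mex{0} = 1
G(4) = mex{0} = 1
G(5) = mex{0,0} = 1
G(6) = mex{1,0} = 2
G(7) = mex{1,0,0} = 2
G(8) = mex{1,1,0} = 2
G(9) = mex{2,1,0,0} = 3
G(10) = mex{2,1,1,0} = 3
G(11) = mex{2,2,1,0} = 3
G_B(11) = 3.
Combined Grundy value = 0 ⊕ 3 = 3.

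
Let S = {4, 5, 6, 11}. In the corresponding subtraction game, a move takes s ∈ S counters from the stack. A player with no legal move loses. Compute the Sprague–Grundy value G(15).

G(0) = 0
G(1) = mex{} = 0
G(2) = mex{} = 0
G(3) = mex{} = 0
G(4) = mex{0} = 1
G(5) = mex{0,0} = 1
G(6) = mex{0,0,0} = 1
G(7) = mex{0,0,0} = 1
G(8) = mex{1,0,0} = 2
G(9) = mex{1,1,0} = 2
G(10) = mex{1,1,1} = 0
G(11) = mex{1,1,1,0} = 2
G(12) = mex{2,1,1,0} = 3
G(13) = mex{2,2,1,0} = 3
G(14) = mex{0,2,2,0} = 1
G(15) = mex{2,0,2,1} = 3

3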